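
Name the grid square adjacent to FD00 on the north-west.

ED91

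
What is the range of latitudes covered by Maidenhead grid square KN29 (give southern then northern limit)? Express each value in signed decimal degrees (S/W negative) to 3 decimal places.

49.000, 50.000

Field K=10, N=13: +10·20° lon, +13·10° lat → SW at lon 20°, lat 40°.
Square 2, 9: +2·2° lon, +9·1° lat → SW at lon 24°, lat 49°.
Cell spans 2° lon × 1° lat.
south 49.000, north 50.000.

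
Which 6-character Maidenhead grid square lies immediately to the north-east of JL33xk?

Longitude subsquare x = 23; +1 → 24, wraps to 0 = a, carry into square.
Longitude square 3; +1 → 4.
Latitude subsquare k = 10; +1 → 11 = l.

JL43al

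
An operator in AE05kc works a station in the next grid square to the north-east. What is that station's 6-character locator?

Longitude subsquare k = 10; +1 → 11 = l.
Latitude subsquare c = 2; +1 → 3 = d.

AE05ld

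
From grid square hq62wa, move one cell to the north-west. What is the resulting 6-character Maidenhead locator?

Longitude subsquare w = 22; −1 → 21 = v.
Latitude subsquare a = 0; +1 → 1 = b.

HQ62vb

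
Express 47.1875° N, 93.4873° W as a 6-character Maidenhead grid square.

Shift to the Maidenhead origin (180°W, 90°S): lon 86.5127, lat 137.1875.
Field: lon ⌊86.5127/20⌋ = 4 → E; lat ⌊137.1875/10⌋ = 13 → N.
Square: lon ⌊6.5127/2⌋ = 3; lat ⌊7.1875/1⌋ = 7.
Subsquare: lon ⌊0.5127/0.0833333⌋ = 6 → g; lat ⌊0.1875/0.0416667⌋ = 4 → e.

EN37ge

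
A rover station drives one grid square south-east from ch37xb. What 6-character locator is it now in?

Longitude subsquare x = 23; +1 → 24, wraps to 0 = a, carry into square.
Longitude square 3; +1 → 4.
Latitude subsquare b = 1; −1 → 0 = a.

CH47aa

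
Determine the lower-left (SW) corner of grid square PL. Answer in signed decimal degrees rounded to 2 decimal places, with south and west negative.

Field P=15, L=11: +15·20° lon, +11·10° lat → SW at lon 120°, lat 20°.
latitude 20.00, longitude 120.00.

20.00, 120.00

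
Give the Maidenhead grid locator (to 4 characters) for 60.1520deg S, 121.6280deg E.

PC09

Shift to the Maidenhead origin (180°W, 90°S): lon 301.63, lat 29.85.
Field (20°×10°, letters A–R): lon ⌊301.63/20⌋ = 15 → P; lat ⌊29.85/10⌋ = 2 → C.
Square (2°×1°, digits 0–9): lon ⌊1.63/2⌋ = 0; lat ⌊9.85/1⌋ = 9.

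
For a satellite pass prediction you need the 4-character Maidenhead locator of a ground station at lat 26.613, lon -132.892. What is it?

Shift to the Maidenhead origin (180°W, 90°S): lon 47.11, lat 116.61.
Field: 47.11/20 → 2 → C, 116.61/10 → 11 → L; chars CL.
Square: 7.11/2 → 3, 6.61/1 → 6; chars 36.

CL36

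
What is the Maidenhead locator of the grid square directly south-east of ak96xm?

BK06al

Longitude subsquare x = 23; +1 → 24, wraps to 0 = a, carry into square.
Longitude square 9; +1 → 10, wraps to 0, carry into field.
Longitude field A = 0; +1 → 1 = B.
Latitude subsquare m = 12; −1 → 11 = l.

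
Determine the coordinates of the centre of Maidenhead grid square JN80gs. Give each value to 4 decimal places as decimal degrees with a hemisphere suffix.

40.7708° N, 16.5417° E

Field J=9, N=13: +9·20° lon, +13·10° lat → SW at lon 0°, lat 40°.
Square 8, 0: +8·2° lon, +0·1° lat → SW at lon 16°, lat 40°.
Subsquare g=6, s=18: +6·0.0833333° lon, +18·0.0416667° lat → SW at lon 16.5°, lat 40.75°.
Cell spans 0.0833333° lon × 0.0416667° lat. Centre is SW corner plus half of each.
latitude 40.7708° N, longitude 16.5417° E.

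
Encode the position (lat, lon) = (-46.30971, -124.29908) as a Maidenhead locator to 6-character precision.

Shift to the Maidenhead origin (180°W, 90°S): lon 55.7009, lat 43.6903.
Field: lon ⌊55.7009/20⌋ = 2 → C; lat ⌊43.6903/10⌋ = 4 → E.
Square: lon ⌊15.7009/2⌋ = 7; lat ⌊3.6903/1⌋ = 3.
Subsquare: lon ⌊1.7009/0.0833333⌋ = 20 → u; lat ⌊0.6903/0.0416667⌋ = 16 → q.

CE73uq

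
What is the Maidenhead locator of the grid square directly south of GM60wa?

Latitude subsquare a = 0; −1 → -1, wraps to 23 = x, carry into square.
Latitude square 0; −1 → -1, wraps to 9, carry into field.
Latitude field M = 12; −1 → 11 = L.
The longitude characters are unchanged.

GL69wx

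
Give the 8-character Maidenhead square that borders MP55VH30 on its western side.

MP55vh20

Longitude extended square 3; −1 → 2.
The latitude characters are unchanged.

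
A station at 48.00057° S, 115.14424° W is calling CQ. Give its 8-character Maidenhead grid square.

Shift to the Maidenhead origin (180°W, 90°S): lon 64.85576, lat 41.99943.
Field: 64.85576/20 → 3 → D, 41.99943/10 → 4 → E; chars DE.
Square: 4.85576/2 → 2, 1.99943/1 → 1; chars 21.
Subsquare: 0.85576/0.0833333 → 10 → k, 0.99943/0.0416667 → 23 → x; chars kx.
Extended square: 0.02243/0.00833333 → 2, 0.04110/0.00416667 → 9; chars 29.

DE21kx29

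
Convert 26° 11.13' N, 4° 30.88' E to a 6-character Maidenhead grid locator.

JL26ge

Add 180° to longitude and 90° to latitude: 184.5147, 116.1855.
Field (20°×10°, letters A–R): 184.5147/20 → 9 → J, 116.1855/10 → 11 → L; chars JL.
Square (2°×1°, digits 0–9): 4.5147/2 → 2, 6.1855/1 → 6; chars 26.
Subsquare (5′×2.5′, letters a–x): 0.5147/0.0833333 → 6 → g, 0.1855/0.0416667 → 4 → e; chars ge.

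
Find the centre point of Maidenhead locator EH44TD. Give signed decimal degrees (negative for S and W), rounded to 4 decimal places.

-15.8542, -90.3750

Field E=4, H=7: +4·20° lon, +7·10° lat → SW at lon -100°, lat -20°.
Square 4, 4: +4·2° lon, +4·1° lat → SW at lon -92°, lat -16°.
Subsquare t=19, d=3: +19·0.0833333° lon, +3·0.0416667° lat → SW at lon -90.4167°, lat -15.875°.
Cell spans 0.0833333° lon × 0.0416667° lat. Centre is SW corner plus half of each.
latitude -15.8542, longitude -90.3750.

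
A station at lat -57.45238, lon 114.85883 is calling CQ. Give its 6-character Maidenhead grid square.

OD72kn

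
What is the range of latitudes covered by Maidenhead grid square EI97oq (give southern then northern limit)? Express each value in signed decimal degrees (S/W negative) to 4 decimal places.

Field E=4, I=8: +4·20° lon, +8·10° lat → SW at lon -100°, lat -10°.
Square 9, 7: +9·2° lon, +7·1° lat → SW at lon -82°, lat -3°.
Subsquare o=14, q=16: +14·0.0833333° lon, +16·0.0416667° lat → SW at lon -80.8333°, lat -2.33333°.
Cell spans 0.0833333° lon × 0.0416667° lat.
south -2.3333, north -2.2917.

-2.3333, -2.2917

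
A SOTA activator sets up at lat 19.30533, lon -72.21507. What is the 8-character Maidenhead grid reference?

Shift to the Maidenhead origin (180°W, 90°S): lon 107.78493, lat 109.30533.
Field: 107.78493/20 → 5 → F, 109.30533/10 → 10 → K; chars FK.
Square: 7.78493/2 → 3, 9.30533/1 → 9; chars 39.
Subsquare: 1.78493/0.0833333 → 21 → v, 0.30533/0.0416667 → 7 → h; chars vh.
Extended square: 0.03493/0.00833333 → 4, 0.01366/0.00416667 → 3; chars 43.

FK39vh43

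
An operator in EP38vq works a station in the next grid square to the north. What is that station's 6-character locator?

EP38vr

Latitude subsquare q = 16; +1 → 17 = r.
The longitude characters are unchanged.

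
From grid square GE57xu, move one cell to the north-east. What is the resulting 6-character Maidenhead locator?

GE67av

Longitude subsquare x = 23; +1 → 24, wraps to 0 = a, carry into square.
Longitude square 5; +1 → 6.
Latitude subsquare u = 20; +1 → 21 = v.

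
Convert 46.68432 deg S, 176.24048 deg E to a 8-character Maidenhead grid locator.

Shift to the Maidenhead origin (180°W, 90°S): lon 356.24048, lat 43.31568.
Field: 356.24048/20 → 17 → R, 43.31568/10 → 4 → E; chars RE.
Square: 16.24048/2 → 8, 3.31568/1 → 3; chars 83.
Subsquare: 0.24048/0.0833333 → 2 → c, 0.31568/0.0416667 → 7 → h; chars ch.
Extended square: 0.07381/0.00833333 → 8, 0.02401/0.00416667 → 5; chars 85.

RE83ch85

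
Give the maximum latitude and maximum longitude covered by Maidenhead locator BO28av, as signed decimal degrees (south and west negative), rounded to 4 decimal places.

58.9167, -155.9167

Field B=1, O=14: +1·20° lon, +14·10° lat → SW at lon -160°, lat 50°.
Square 2, 8: +2·2° lon, +8·1° lat → SW at lon -156°, lat 58°.
Subsquare a=0, v=21: +0·0.0833333° lon, +21·0.0416667° lat → SW at lon -156°, lat 58.875°.
Cell spans 0.0833333° lon × 0.0416667° lat. NE corner is SW corner plus one full cell.
latitude 58.9167, longitude -155.9167.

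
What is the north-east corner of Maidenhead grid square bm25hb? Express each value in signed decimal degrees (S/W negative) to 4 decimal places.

Field B=1, M=12: +1·20° lon, +12·10° lat → SW at lon -160°, lat 30°.
Square 2, 5: +2·2° lon, +5·1° lat → SW at lon -156°, lat 35°.
Subsquare h=7, b=1: +7·0.0833333° lon, +1·0.0416667° lat → SW at lon -155.417°, lat 35.0417°.
Cell spans 0.0833333° lon × 0.0416667° lat. NE corner is SW corner plus one full cell.
latitude 35.0833, longitude -155.3333.

35.0833, -155.3333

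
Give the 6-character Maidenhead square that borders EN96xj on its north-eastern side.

Longitude subsquare x = 23; +1 → 24, wraps to 0 = a, carry into square.
Longitude square 9; +1 → 10, wraps to 0, carry into field.
Longitude field E = 4; +1 → 5 = F.
Latitude subsquare j = 9; +1 → 10 = k.

FN06ak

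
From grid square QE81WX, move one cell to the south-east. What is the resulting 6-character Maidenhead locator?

QE81xw

Longitude subsquare w = 22; +1 → 23 = x.
Latitude subsquare x = 23; −1 → 22 = w.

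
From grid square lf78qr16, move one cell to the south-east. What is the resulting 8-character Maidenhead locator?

LF78qr25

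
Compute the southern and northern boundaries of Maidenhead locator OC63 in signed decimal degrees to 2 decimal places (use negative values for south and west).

Field O=14, C=2: +14·20° lon, +2·10° lat → SW at lon 100°, lat -70°.
Square 6, 3: +6·2° lon, +3·1° lat → SW at lon 112°, lat -67°.
Cell spans 2° lon × 1° lat.
south -67.00, north -66.00.

-67.00, -66.00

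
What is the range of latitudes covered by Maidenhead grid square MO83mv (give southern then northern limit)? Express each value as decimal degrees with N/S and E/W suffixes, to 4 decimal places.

Field M=12, O=14: +12·20° lon, +14·10° lat → SW at lon 60°, lat 50°.
Square 8, 3: +8·2° lon, +3·1° lat → SW at lon 76°, lat 53°.
Subsquare m=12, v=21: +12·0.0833333° lon, +21·0.0416667° lat → SW at lon 77°, lat 53.875°.
Cell spans 0.0833333° lon × 0.0416667° lat.
south 53.8750° N, north 53.9167° N.

53.8750° N, 53.9167° N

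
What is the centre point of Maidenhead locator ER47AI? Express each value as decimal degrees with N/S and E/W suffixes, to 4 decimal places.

87.3542° N, 91.9583° W

Field E=4, R=17: +4·20° lon, +17·10° lat → SW at lon -100°, lat 80°.
Square 4, 7: +4·2° lon, +7·1° lat → SW at lon -92°, lat 87°.
Subsquare a=0, i=8: +0·0.0833333° lon, +8·0.0416667° lat → SW at lon -92°, lat 87.3333°.
Cell spans 0.0833333° lon × 0.0416667° lat. Centre is SW corner plus half of each.
latitude 87.3542° N, longitude 91.9583° W.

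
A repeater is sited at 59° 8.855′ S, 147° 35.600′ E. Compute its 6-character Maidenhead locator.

Shift to the Maidenhead origin (180°W, 90°S): lon 327.5933, lat 30.8524.
Field (20°×10°, letters A–R): 327.5933/20 → 16 → Q, 30.8524/10 → 3 → D; chars QD.
Square (2°×1°, digits 0–9): 7.5933/2 → 3, 0.8524/1 → 0; chars 30.
Subsquare (5′×2.5′, letters a–x): 1.5933/0.0833333 → 19 → t, 0.8524/0.0416667 → 20 → u; chars tu.

QD30tu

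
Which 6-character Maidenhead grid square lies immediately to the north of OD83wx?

OD84wa

Latitude subsquare x = 23; +1 → 24, wraps to 0 = a, carry into square.
Latitude square 3; +1 → 4.
The longitude characters are unchanged.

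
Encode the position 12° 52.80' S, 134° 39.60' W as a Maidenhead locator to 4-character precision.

Shift to the Maidenhead origin (180°W, 90°S): lon 45.34, lat 77.12.
Field (20°×10°, letters A–R): 45.34/20 → 2 → C, 77.12/10 → 7 → H; chars CH.
Square (2°×1°, digits 0–9): 5.34/2 → 2, 7.12/1 → 7; chars 27.

CH27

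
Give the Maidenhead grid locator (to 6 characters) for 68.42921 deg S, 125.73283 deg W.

CC71dn

Offset from 180°W / 90°S: lon 54.2672°, lat 21.5708°.
Field (20°×10°, letters A–R): 54.2672/20 → 2 → C, 21.5708/10 → 2 → C; chars CC.
Square (2°×1°, digits 0–9): 14.2672/2 → 7, 1.5708/1 → 1; chars 71.
Subsquare (5′×2.5′, letters a–x): 0.2672/0.0833333 → 3 → d, 0.5708/0.0416667 → 13 → n; chars dn.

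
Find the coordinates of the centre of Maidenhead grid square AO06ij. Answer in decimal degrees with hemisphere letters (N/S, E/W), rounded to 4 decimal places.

56.3958° N, 179.2917° W

Field A=0, O=14: +0·20° lon, +14·10° lat → SW at lon -180°, lat 50°.
Square 0, 6: +0·2° lon, +6·1° lat → SW at lon -180°, lat 56°.
Subsquare i=8, j=9: +8·0.0833333° lon, +9·0.0416667° lat → SW at lon -179.333°, lat 56.375°.
Cell spans 0.0833333° lon × 0.0416667° lat. Centre is SW corner plus half of each.
latitude 56.3958° N, longitude 179.2917° W.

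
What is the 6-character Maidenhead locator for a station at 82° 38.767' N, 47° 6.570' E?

Shift to the Maidenhead origin (180°W, 90°S): lon 227.1095, lat 172.6461.
Field (20°×10°, letters A–R): lon ⌊227.1095/20⌋ = 11 → L; lat ⌊172.6461/10⌋ = 17 → R.
Square (2°×1°, digits 0–9): lon ⌊7.1095/2⌋ = 3; lat ⌊2.6461/1⌋ = 2.
Subsquare (5′×2.5′, letters a–x): lon ⌊1.1095/0.0833333⌋ = 13 → n; lat ⌊0.6461/0.0416667⌋ = 15 → p.

LR32np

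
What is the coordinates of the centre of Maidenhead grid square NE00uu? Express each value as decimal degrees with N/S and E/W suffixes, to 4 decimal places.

Field N=13, E=4: +13·20° lon, +4·10° lat → SW at lon 80°, lat -50°.
Square 0, 0: +0·2° lon, +0·1° lat → SW at lon 80°, lat -50°.
Subsquare u=20, u=20: +20·0.0833333° lon, +20·0.0416667° lat → SW at lon 81.6667°, lat -49.1667°.
Cell spans 0.0833333° lon × 0.0416667° lat. Centre is SW corner plus half of each.
latitude 49.1458° S, longitude 81.7083° E.

49.1458° S, 81.7083° E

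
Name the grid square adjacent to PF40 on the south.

PE49

Latitude square 0; −1 → -1, wraps to 9, carry into field.
Latitude field F = 5; −1 → 4 = E.
The longitude characters are unchanged.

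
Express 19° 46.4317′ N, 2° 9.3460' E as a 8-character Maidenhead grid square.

JK19bs85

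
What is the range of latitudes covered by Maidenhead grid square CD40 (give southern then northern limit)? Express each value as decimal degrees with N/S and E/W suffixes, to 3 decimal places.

Field C=2, D=3: +2·20° lon, +3·10° lat → SW at lon -140°, lat -60°.
Square 4, 0: +4·2° lon, +0·1° lat → SW at lon -132°, lat -60°.
Cell spans 2° lon × 1° lat.
south 60.000° S, north 59.000° S.

60.000° S, 59.000° S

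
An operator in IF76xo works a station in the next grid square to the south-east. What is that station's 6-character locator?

IF86an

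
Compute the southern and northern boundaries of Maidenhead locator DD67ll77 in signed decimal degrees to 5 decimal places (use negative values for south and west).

Field D=3, D=3: +3·20° lon, +3·10° lat → SW at lon -120°, lat -60°.
Square 6, 7: +6·2° lon, +7·1° lat → SW at lon -108°, lat -53°.
Subsquare l=11, l=11: +11·0.0833333° lon, +11·0.0416667° lat → SW at lon -107.083°, lat -52.5417°.
Extended square 7, 7: +7·0.00833333° lon, +7·0.00416667° lat → SW at lon -107.025°, lat -52.5125°.
Cell spans 0.00833333° lon × 0.00416667° lat.
south -52.51250, north -52.50833.

-52.51250, -52.50833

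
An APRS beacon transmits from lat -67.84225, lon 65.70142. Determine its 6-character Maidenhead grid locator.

MC22ud

Add 180° to longitude and 90° to latitude: 245.7014, 22.1577.
Field: 245.7014/20 → 12 → M, 22.1577/10 → 2 → C; chars MC.
Square: 5.7014/2 → 2, 2.1577/1 → 2; chars 22.
Subsquare: 1.7014/0.0833333 → 20 → u, 0.1577/0.0416667 → 3 → d; chars ud.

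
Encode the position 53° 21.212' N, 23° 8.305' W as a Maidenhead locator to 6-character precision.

Add 180° to longitude and 90° to latitude: 156.8616, 143.3535.
Field (20°×10°, letters A–R): lon ⌊156.8616/20⌋ = 7 → H; lat ⌊143.3535/10⌋ = 14 → O.
Square (2°×1°, digits 0–9): lon ⌊16.8616/2⌋ = 8; lat ⌊3.3535/1⌋ = 3.
Subsquare (5′×2.5′, letters a–x): lon ⌊0.8616/0.0833333⌋ = 10 → k; lat ⌊0.3535/0.0416667⌋ = 8 → i.

HO83ki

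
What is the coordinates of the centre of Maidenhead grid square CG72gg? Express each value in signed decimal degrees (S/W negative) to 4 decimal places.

-27.7292, -125.4583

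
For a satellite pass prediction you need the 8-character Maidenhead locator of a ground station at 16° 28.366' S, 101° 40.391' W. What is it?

DH93dm96

Shift to the Maidenhead origin (180°W, 90°S): lon 78.32682, lat 73.52723.
Field (20°×10°, letters A–R): 78.32682/20 → 3 → D, 73.52723/10 → 7 → H; chars DH.
Square (2°×1°, digits 0–9): 18.32682/2 → 9, 3.52723/1 → 3; chars 93.
Subsquare (5′×2.5′, letters a–x): 0.32682/0.0833333 → 3 → d, 0.52723/0.0416667 → 12 → m; chars dm.
Extended square (30″×15″, digits 0–9): 0.07682/0.00833333 → 9, 0.02723/0.00416667 → 6; chars 96.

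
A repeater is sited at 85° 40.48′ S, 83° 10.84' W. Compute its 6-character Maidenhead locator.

EA84jh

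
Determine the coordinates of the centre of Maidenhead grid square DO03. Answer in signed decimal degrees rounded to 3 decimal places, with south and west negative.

53.500, -119.000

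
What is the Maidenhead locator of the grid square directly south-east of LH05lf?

LH05me

Longitude subsquare l = 11; +1 → 12 = m.
Latitude subsquare f = 5; −1 → 4 = e.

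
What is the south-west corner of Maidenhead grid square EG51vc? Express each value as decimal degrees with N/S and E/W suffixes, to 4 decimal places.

28.9167° S, 88.2500° W

Field E=4, G=6: +4·20° lon, +6·10° lat → SW at lon -100°, lat -30°.
Square 5, 1: +5·2° lon, +1·1° lat → SW at lon -90°, lat -29°.
Subsquare v=21, c=2: +21·0.0833333° lon, +2·0.0416667° lat → SW at lon -88.25°, lat -28.9167°.
latitude 28.9167° S, longitude 88.2500° W.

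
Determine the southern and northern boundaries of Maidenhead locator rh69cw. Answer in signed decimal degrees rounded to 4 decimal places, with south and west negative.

Field R=17, H=7: +17·20° lon, +7·10° lat → SW at lon 160°, lat -20°.
Square 6, 9: +6·2° lon, +9·1° lat → SW at lon 172°, lat -11°.
Subsquare c=2, w=22: +2·0.0833333° lon, +22·0.0416667° lat → SW at lon 172.167°, lat -10.0833°.
Cell spans 0.0833333° lon × 0.0416667° lat.
south -10.0833, north -10.0417.

-10.0833, -10.0417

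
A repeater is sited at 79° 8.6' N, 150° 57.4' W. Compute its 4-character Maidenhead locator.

BQ49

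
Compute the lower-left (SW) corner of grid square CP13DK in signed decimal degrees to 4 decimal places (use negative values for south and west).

63.4167, -137.7500

Field C=2, P=15: +2·20° lon, +15·10° lat → SW at lon -140°, lat 60°.
Square 1, 3: +1·2° lon, +3·1° lat → SW at lon -138°, lat 63°.
Subsquare d=3, k=10: +3·0.0833333° lon, +10·0.0416667° lat → SW at lon -137.75°, lat 63.4167°.
latitude 63.4167, longitude -137.7500.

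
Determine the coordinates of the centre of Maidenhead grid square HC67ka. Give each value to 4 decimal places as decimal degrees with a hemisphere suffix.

Field H=7, C=2: +7·20° lon, +2·10° lat → SW at lon -40°, lat -70°.
Square 6, 7: +6·2° lon, +7·1° lat → SW at lon -28°, lat -63°.
Subsquare k=10, a=0: +10·0.0833333° lon, +0·0.0416667° lat → SW at lon -27.1667°, lat -63°.
Cell spans 0.0833333° lon × 0.0416667° lat. Centre is SW corner plus half of each.
latitude 62.9792° S, longitude 27.1250° W.

62.9792° S, 27.1250° W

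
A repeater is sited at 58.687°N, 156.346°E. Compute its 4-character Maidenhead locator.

QO88

Offset from 180°W / 90°S: lon 336.35°, lat 148.69°.
Field: lon ⌊336.35/20⌋ = 16 → Q; lat ⌊148.69/10⌋ = 14 → O.
Square: lon ⌊16.35/2⌋ = 8; lat ⌊8.69/1⌋ = 8.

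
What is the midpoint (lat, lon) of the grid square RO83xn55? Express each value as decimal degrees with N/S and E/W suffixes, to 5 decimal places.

53.56458° N, 177.96250° E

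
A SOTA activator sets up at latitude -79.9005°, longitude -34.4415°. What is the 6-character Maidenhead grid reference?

Shift to the Maidenhead origin (180°W, 90°S): lon 145.5585, lat 10.0995.
Field: 145.5585/20 → 7 → H, 10.0995/10 → 1 → B; chars HB.
Square: 5.5585/2 → 2, 0.0995/1 → 0; chars 20.
Subsquare: 1.5585/0.0833333 → 18 → s, 0.0995/0.0416667 → 2 → c; chars sc.

HB20sc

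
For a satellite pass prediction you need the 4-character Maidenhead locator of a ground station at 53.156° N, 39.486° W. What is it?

HO03

Shift to the Maidenhead origin (180°W, 90°S): lon 140.51, lat 143.16.
Field: lon ⌊140.51/20⌋ = 7 → H; lat ⌊143.16/10⌋ = 14 → O.
Square: lon ⌊0.51/2⌋ = 0; lat ⌊3.16/1⌋ = 3.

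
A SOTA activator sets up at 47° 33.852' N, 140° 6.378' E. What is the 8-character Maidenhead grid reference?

Add 180° to longitude and 90° to latitude: 320.10630, 137.56420.
Field: lon ⌊320.10630/20⌋ = 16 → Q; lat ⌊137.56420/10⌋ = 13 → N.
Square: lon ⌊0.10630/2⌋ = 0; lat ⌊7.56420/1⌋ = 7.
Subsquare: lon ⌊0.10630/0.0833333⌋ = 1 → b; lat ⌊0.56420/0.0416667⌋ = 13 → n.
Extended square: lon ⌊0.02297/0.00833333⌋ = 2; lat ⌊0.02253/0.00416667⌋ = 5.

QN07bn25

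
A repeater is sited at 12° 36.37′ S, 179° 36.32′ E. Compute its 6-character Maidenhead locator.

RH97tj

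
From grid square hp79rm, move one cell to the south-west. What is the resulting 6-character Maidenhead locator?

Longitude subsquare r = 17; −1 → 16 = q.
Latitude subsquare m = 12; −1 → 11 = l.

HP79ql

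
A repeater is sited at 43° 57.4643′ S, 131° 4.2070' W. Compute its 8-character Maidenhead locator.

Shift to the Maidenhead origin (180°W, 90°S): lon 48.92988, lat 46.04226.
Field: lon ⌊48.92988/20⌋ = 2 → C; lat ⌊46.04226/10⌋ = 4 → E.
Square: lon ⌊8.92988/2⌋ = 4; lat ⌊6.04226/1⌋ = 6.
Subsquare: lon ⌊0.92988/0.0833333⌋ = 11 → l; lat ⌊0.04226/0.0416667⌋ = 1 → b.
Extended square: lon ⌊0.01322/0.00833333⌋ = 1; lat ⌊0.00060/0.00416667⌋ = 0.

CE46lb10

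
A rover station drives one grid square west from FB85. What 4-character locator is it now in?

Longitude square 8; −1 → 7.
The latitude characters are unchanged.

FB75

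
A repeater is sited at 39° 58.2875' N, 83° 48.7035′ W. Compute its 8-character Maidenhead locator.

Add 180° to longitude and 90° to latitude: 96.18828, 129.97146.
Field: lon ⌊96.18828/20⌋ = 4 → E; lat ⌊129.97146/10⌋ = 12 → M.
Square: lon ⌊16.18828/2⌋ = 8; lat ⌊9.97146/1⌋ = 9.
Subsquare: lon ⌊0.18828/0.0833333⌋ = 2 → c; lat ⌊0.97146/0.0416667⌋ = 23 → x.
Extended square: lon ⌊0.02161/0.00833333⌋ = 2; lat ⌊0.01312/0.00416667⌋ = 3.

EM89cx23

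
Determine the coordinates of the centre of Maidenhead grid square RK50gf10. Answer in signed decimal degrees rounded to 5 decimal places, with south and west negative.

Field R=17, K=10: +17·20° lon, +10·10° lat → SW at lon 160°, lat 10°.
Square 5, 0: +5·2° lon, +0·1° lat → SW at lon 170°, lat 10°.
Subsquare g=6, f=5: +6·0.0833333° lon, +5·0.0416667° lat → SW at lon 170.5°, lat 10.2083°.
Extended square 1, 0: +1·0.00833333° lon, +0·0.00416667° lat → SW at lon 170.508°, lat 10.2083°.
Cell spans 0.00833333° lon × 0.00416667° lat. Centre is SW corner plus half of each.
latitude 10.21042, longitude 170.51250.

10.21042, 170.51250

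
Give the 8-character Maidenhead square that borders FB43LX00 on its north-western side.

Longitude extended square 0; −1 → -1, wraps to 9, carry into subsquare.
Longitude subsquare l = 11; −1 → 10 = k.
Latitude extended square 0; +1 → 1.

FB43kx91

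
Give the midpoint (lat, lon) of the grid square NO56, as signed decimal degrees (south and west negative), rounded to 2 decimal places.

56.50, 91.00

Field N=13, O=14: +13·20° lon, +14·10° lat → SW at lon 80°, lat 50°.
Square 5, 6: +5·2° lon, +6·1° lat → SW at lon 90°, lat 56°.
Cell spans 2° lon × 1° lat. Centre is SW corner plus half of each.
latitude 56.50, longitude 91.00.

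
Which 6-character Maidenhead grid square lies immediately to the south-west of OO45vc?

Longitude subsquare v = 21; −1 → 20 = u.
Latitude subsquare c = 2; −1 → 1 = b.

OO45ub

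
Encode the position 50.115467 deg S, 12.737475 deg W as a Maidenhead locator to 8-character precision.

ID39pv12

Add 180° to longitude and 90° to latitude: 167.26253, 39.88453.
Field: 167.26253/20 → 8 → I, 39.88453/10 → 3 → D; chars ID.
Square: 7.26253/2 → 3, 9.88453/1 → 9; chars 39.
Subsquare: 1.26253/0.0833333 → 15 → p, 0.88453/0.0416667 → 21 → v; chars pv.
Extended square: 0.01253/0.00833333 → 1, 0.00953/0.00416667 → 2; chars 12.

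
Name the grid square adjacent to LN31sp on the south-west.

LN31ro

Longitude subsquare s = 18; −1 → 17 = r.
Latitude subsquare p = 15; −1 → 14 = o.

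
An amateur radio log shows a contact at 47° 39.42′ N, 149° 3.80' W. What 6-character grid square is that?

Shift to the Maidenhead origin (180°W, 90°S): lon 30.9367, lat 137.6570.
Field (20°×10°, letters A–R): lon ⌊30.9367/20⌋ = 1 → B; lat ⌊137.6570/10⌋ = 13 → N.
Square (2°×1°, digits 0–9): lon ⌊10.9367/2⌋ = 5; lat ⌊7.6570/1⌋ = 7.
Subsquare (5′×2.5′, letters a–x): lon ⌊0.9367/0.0833333⌋ = 11 → l; lat ⌊0.6570/0.0416667⌋ = 15 → p.

BN57lp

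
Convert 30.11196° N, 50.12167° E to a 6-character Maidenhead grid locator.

LM50bc

Shift to the Maidenhead origin (180°W, 90°S): lon 230.1217, lat 120.1120.
Field: lon ⌊230.1217/20⌋ = 11 → L; lat ⌊120.1120/10⌋ = 12 → M.
Square: lon ⌊10.1217/2⌋ = 5; lat ⌊0.1120/1⌋ = 0.
Subsquare: lon ⌊0.1217/0.0833333⌋ = 1 → b; lat ⌊0.1120/0.0416667⌋ = 2 → c.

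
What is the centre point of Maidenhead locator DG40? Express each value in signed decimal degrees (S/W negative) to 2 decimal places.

-29.50, -111.00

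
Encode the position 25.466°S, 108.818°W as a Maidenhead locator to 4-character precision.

DG54

Add 180° to longitude and 90° to latitude: 71.18, 64.53.
Field: 71.18/20 → 3 → D, 64.53/10 → 6 → G; chars DG.
Square: 11.18/2 → 5, 4.53/1 → 4; chars 54.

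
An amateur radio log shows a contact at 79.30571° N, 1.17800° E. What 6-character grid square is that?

JQ09oh

Shift to the Maidenhead origin (180°W, 90°S): lon 181.1780, lat 169.3057.
Field: 181.1780/20 → 9 → J, 169.3057/10 → 16 → Q; chars JQ.
Square: 1.1780/2 → 0, 9.3057/1 → 9; chars 09.
Subsquare: 1.1780/0.0833333 → 14 → o, 0.3057/0.0416667 → 7 → h; chars oh.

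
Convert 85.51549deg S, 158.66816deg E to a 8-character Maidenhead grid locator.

Add 180° to longitude and 90° to latitude: 338.66816, 4.48451.
Field: 338.66816/20 → 16 → Q, 4.48451/10 → 0 → A; chars QA.
Square: 18.66816/2 → 9, 4.48451/1 → 4; chars 94.
Subsquare: 0.66816/0.0833333 → 8 → i, 0.48451/0.0416667 → 11 → l; chars il.
Extended square: 0.00149/0.00833333 → 0, 0.02618/0.00416667 → 6; chars 06.

QA94il06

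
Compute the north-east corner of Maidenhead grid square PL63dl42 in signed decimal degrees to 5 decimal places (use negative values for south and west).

23.47083, 132.29167

Field P=15, L=11: +15·20° lon, +11·10° lat → SW at lon 120°, lat 20°.
Square 6, 3: +6·2° lon, +3·1° lat → SW at lon 132°, lat 23°.
Subsquare d=3, l=11: +3·0.0833333° lon, +11·0.0416667° lat → SW at lon 132.25°, lat 23.4583°.
Extended square 4, 2: +4·0.00833333° lon, +2·0.00416667° lat → SW at lon 132.283°, lat 23.4667°.
Cell spans 0.00833333° lon × 0.00416667° lat. NE corner is SW corner plus one full cell.
latitude 23.47083, longitude 132.29167.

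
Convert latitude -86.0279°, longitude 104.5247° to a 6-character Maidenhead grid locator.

Add 180° to longitude and 90° to latitude: 284.5247, 3.9721.
Field: 284.5247/20 → 14 → O, 3.9721/10 → 0 → A; chars OA.
Square: 4.5247/2 → 2, 3.9721/1 → 3; chars 23.
Subsquare: 0.5247/0.0833333 → 6 → g, 0.9721/0.0416667 → 23 → x; chars gx.

OA23gx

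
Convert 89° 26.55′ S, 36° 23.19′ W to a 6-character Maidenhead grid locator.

HA10tn

Offset from 180°W / 90°S: lon 143.6135°, lat 0.5575°.
Field: 143.6135/20 → 7 → H, 0.5575/10 → 0 → A; chars HA.
Square: 3.6135/2 → 1, 0.5575/1 → 0; chars 10.
Subsquare: 1.6135/0.0833333 → 19 → t, 0.5575/0.0416667 → 13 → n; chars tn.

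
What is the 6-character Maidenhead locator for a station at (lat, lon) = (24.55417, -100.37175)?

Add 180° to longitude and 90° to latitude: 79.6282, 114.5542.
Field (20°×10°, letters A–R): lon ⌊79.6282/20⌋ = 3 → D; lat ⌊114.5542/10⌋ = 11 → L.
Square (2°×1°, digits 0–9): lon ⌊19.6282/2⌋ = 9; lat ⌊4.5542/1⌋ = 4.
Subsquare (5′×2.5′, letters a–x): lon ⌊1.6282/0.0833333⌋ = 19 → t; lat ⌊0.5542/0.0416667⌋ = 13 → n.

DL94tn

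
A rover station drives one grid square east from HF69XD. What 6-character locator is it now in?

Longitude subsquare x = 23; +1 → 24, wraps to 0 = a, carry into square.
Longitude square 6; +1 → 7.
The latitude characters are unchanged.

HF79ad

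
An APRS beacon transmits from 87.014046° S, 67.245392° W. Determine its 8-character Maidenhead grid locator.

Offset from 180°W / 90°S: lon 112.75461°, lat 2.98595°.
Field: lon ⌊112.75461/20⌋ = 5 → F; lat ⌊2.98595/10⌋ = 0 → A.
Square: lon ⌊12.75461/2⌋ = 6; lat ⌊2.98595/1⌋ = 2.
Subsquare: lon ⌊0.75461/0.0833333⌋ = 9 → j; lat ⌊0.98595/0.0416667⌋ = 23 → x.
Extended square: lon ⌊0.00461/0.00833333⌋ = 0; lat ⌊0.02762/0.00416667⌋ = 6.

FA62jx06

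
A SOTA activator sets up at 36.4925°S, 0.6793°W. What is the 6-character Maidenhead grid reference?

IF93pm

Shift to the Maidenhead origin (180°W, 90°S): lon 179.3207, lat 53.5075.
Field: lon ⌊179.3207/20⌋ = 8 → I; lat ⌊53.5075/10⌋ = 5 → F.
Square: lon ⌊19.3207/2⌋ = 9; lat ⌊3.5075/1⌋ = 3.
Subsquare: lon ⌊1.3207/0.0833333⌋ = 15 → p; lat ⌊0.5075/0.0416667⌋ = 12 → m.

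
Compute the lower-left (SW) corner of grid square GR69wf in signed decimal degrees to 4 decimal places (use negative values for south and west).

89.2083, -46.1667

Field G=6, R=17: +6·20° lon, +17·10° lat → SW at lon -60°, lat 80°.
Square 6, 9: +6·2° lon, +9·1° lat → SW at lon -48°, lat 89°.
Subsquare w=22, f=5: +22·0.0833333° lon, +5·0.0416667° lat → SW at lon -46.1667°, lat 89.2083°.
latitude 89.2083, longitude -46.1667.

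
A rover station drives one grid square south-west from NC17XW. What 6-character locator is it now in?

NC17wv

Longitude subsquare x = 23; −1 → 22 = w.
Latitude subsquare w = 22; −1 → 21 = v.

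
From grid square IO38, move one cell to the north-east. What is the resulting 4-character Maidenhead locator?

IO49

Longitude square 3; +1 → 4.
Latitude square 8; +1 → 9.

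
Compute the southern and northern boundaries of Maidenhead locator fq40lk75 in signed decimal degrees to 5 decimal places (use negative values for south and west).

Field F=5, Q=16: +5·20° lon, +16·10° lat → SW at lon -80°, lat 70°.
Square 4, 0: +4·2° lon, +0·1° lat → SW at lon -72°, lat 70°.
Subsquare l=11, k=10: +11·0.0833333° lon, +10·0.0416667° lat → SW at lon -71.0833°, lat 70.4167°.
Extended square 7, 5: +7·0.00833333° lon, +5·0.00416667° lat → SW at lon -71.025°, lat 70.4375°.
Cell spans 0.00833333° lon × 0.00416667° lat.
south 70.43750, north 70.44167.

70.43750, 70.44167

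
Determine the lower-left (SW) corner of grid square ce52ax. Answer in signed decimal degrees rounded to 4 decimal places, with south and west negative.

-47.0417, -130.0000

Field C=2, E=4: +2·20° lon, +4·10° lat → SW at lon -140°, lat -50°.
Square 5, 2: +5·2° lon, +2·1° lat → SW at lon -130°, lat -48°.
Subsquare a=0, x=23: +0·0.0833333° lon, +23·0.0416667° lat → SW at lon -130°, lat -47.0417°.
latitude -47.0417, longitude -130.0000.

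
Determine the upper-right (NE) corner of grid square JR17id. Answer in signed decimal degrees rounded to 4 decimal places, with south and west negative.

87.1667, 2.7500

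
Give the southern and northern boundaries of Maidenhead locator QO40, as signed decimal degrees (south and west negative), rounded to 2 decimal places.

Field Q=16, O=14: +16·20° lon, +14·10° lat → SW at lon 140°, lat 50°.
Square 4, 0: +4·2° lon, +0·1° lat → SW at lon 148°, lat 50°.
Cell spans 2° lon × 1° lat.
south 50.00, north 51.00.

50.00, 51.00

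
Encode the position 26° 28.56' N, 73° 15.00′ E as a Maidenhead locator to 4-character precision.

Offset from 180°W / 90°S: lon 253.25°, lat 116.48°.
Field: lon ⌊253.25/20⌋ = 12 → M; lat ⌊116.48/10⌋ = 11 → L.
Square: lon ⌊13.25/2⌋ = 6; lat ⌊6.48/1⌋ = 6.

ML66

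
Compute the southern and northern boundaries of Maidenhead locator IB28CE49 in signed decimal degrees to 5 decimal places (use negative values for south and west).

-71.79583, -71.79167

Field I=8, B=1: +8·20° lon, +1·10° lat → SW at lon -20°, lat -80°.
Square 2, 8: +2·2° lon, +8·1° lat → SW at lon -16°, lat -72°.
Subsquare c=2, e=4: +2·0.0833333° lon, +4·0.0416667° lat → SW at lon -15.8333°, lat -71.8333°.
Extended square 4, 9: +4·0.00833333° lon, +9·0.00416667° lat → SW at lon -15.8°, lat -71.7958°.
Cell spans 0.00833333° lon × 0.00416667° lat.
south -71.79583, north -71.79167.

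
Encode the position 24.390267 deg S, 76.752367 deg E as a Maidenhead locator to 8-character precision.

Offset from 180°W / 90°S: lon 256.75237°, lat 65.60973°.
Field (20°×10°, letters A–R): 256.75237/20 → 12 → M, 65.60973/10 → 6 → G; chars MG.
Square (2°×1°, digits 0–9): 16.75237/2 → 8, 5.60973/1 → 5; chars 85.
Subsquare (5′×2.5′, letters a–x): 0.75237/0.0833333 → 9 → j, 0.60973/0.0416667 → 14 → o; chars jo.
Extended square (30″×15″, digits 0–9): 0.00237/0.00833333 → 0, 0.02640/0.00416667 → 6; chars 06.

MG85jo06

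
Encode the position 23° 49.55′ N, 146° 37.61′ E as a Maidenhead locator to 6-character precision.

QL33ht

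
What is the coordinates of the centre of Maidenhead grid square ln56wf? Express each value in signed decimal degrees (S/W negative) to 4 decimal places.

46.2292, 51.8750

Field L=11, N=13: +11·20° lon, +13·10° lat → SW at lon 40°, lat 40°.
Square 5, 6: +5·2° lon, +6·1° lat → SW at lon 50°, lat 46°.
Subsquare w=22, f=5: +22·0.0833333° lon, +5·0.0416667° lat → SW at lon 51.8333°, lat 46.2083°.
Cell spans 0.0833333° lon × 0.0416667° lat. Centre is SW corner plus half of each.
latitude 46.2292, longitude 51.8750.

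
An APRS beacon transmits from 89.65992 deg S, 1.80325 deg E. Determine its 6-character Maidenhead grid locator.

JA00vi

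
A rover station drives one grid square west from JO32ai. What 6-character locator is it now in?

JO22xi

Longitude subsquare a = 0; −1 → -1, wraps to 23 = x, carry into square.
Longitude square 3; −1 → 2.
The latitude characters are unchanged.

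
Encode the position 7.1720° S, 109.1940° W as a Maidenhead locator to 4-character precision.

DI52

Shift to the Maidenhead origin (180°W, 90°S): lon 70.81, lat 82.83.
Field: lon ⌊70.81/20⌋ = 3 → D; lat ⌊82.83/10⌋ = 8 → I.
Square: lon ⌊10.81/2⌋ = 5; lat ⌊2.83/1⌋ = 2.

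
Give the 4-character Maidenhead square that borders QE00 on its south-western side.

PD99

Longitude square 0; −1 → -1, wraps to 9, carry into field.
Longitude field Q = 16; −1 → 15 = P.
Latitude square 0; −1 → -1, wraps to 9, carry into field.
Latitude field E = 4; −1 → 3 = D.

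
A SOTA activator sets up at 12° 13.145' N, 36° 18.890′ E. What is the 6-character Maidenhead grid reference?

KK82df

Add 180° to longitude and 90° to latitude: 216.3148, 102.2191.
Field: lon ⌊216.3148/20⌋ = 10 → K; lat ⌊102.2191/10⌋ = 10 → K.
Square: lon ⌊16.3148/2⌋ = 8; lat ⌊2.2191/1⌋ = 2.
Subsquare: lon ⌊0.3148/0.0833333⌋ = 3 → d; lat ⌊0.2191/0.0416667⌋ = 5 → f.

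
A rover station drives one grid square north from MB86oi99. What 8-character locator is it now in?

Latitude extended square 9; +1 → 10, wraps to 0, carry into subsquare.
Latitude subsquare i = 8; +1 → 9 = j.
The longitude characters are unchanged.

MB86oj90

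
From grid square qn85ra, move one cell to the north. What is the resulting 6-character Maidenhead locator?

QN85rb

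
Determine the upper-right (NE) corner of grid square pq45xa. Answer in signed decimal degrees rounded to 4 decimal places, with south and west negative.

75.0417, 130.0000

Field P=15, Q=16: +15·20° lon, +16·10° lat → SW at lon 120°, lat 70°.
Square 4, 5: +4·2° lon, +5·1° lat → SW at lon 128°, lat 75°.
Subsquare x=23, a=0: +23·0.0833333° lon, +0·0.0416667° lat → SW at lon 129.917°, lat 75°.
Cell spans 0.0833333° lon × 0.0416667° lat. NE corner is SW corner plus one full cell.
latitude 75.0417, longitude 130.0000.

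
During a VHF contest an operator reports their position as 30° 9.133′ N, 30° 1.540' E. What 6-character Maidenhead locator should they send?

Offset from 180°W / 90°S: lon 210.0257°, lat 120.1522°.
Field: 210.0257/20 → 10 → K, 120.1522/10 → 12 → M; chars KM.
Square: 10.0257/2 → 5, 0.1522/1 → 0; chars 50.
Subsquare: 0.0257/0.0833333 → 0 → a, 0.1522/0.0416667 → 3 → d; chars ad.

KM50ad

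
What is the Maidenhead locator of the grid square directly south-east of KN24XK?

Longitude subsquare x = 23; +1 → 24, wraps to 0 = a, carry into square.
Longitude square 2; +1 → 3.
Latitude subsquare k = 10; −1 → 9 = j.

KN34aj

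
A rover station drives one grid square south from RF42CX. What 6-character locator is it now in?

RF42cw

Latitude subsquare x = 23; −1 → 22 = w.
The longitude characters are unchanged.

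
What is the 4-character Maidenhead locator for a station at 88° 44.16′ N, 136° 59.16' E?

Shift to the Maidenhead origin (180°W, 90°S): lon 316.99, lat 178.74.
Field (20°×10°, letters A–R): lon ⌊316.99/20⌋ = 15 → P; lat ⌊178.74/10⌋ = 17 → R.
Square (2°×1°, digits 0–9): lon ⌊16.99/2⌋ = 8; lat ⌊8.74/1⌋ = 8.

PR88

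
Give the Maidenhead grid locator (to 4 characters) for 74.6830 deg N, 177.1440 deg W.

Offset from 180°W / 90°S: lon 2.86°, lat 164.68°.
Field: lon ⌊2.86/20⌋ = 0 → A; lat ⌊164.68/10⌋ = 16 → Q.
Square: lon ⌊2.86/2⌋ = 1; lat ⌊4.68/1⌋ = 4.

AQ14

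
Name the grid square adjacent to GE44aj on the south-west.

GE34xi

Longitude subsquare a = 0; −1 → -1, wraps to 23 = x, carry into square.
Longitude square 4; −1 → 3.
Latitude subsquare j = 9; −1 → 8 = i.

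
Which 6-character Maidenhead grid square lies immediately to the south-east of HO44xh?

Longitude subsquare x = 23; +1 → 24, wraps to 0 = a, carry into square.
Longitude square 4; +1 → 5.
Latitude subsquare h = 7; −1 → 6 = g.

HO54ag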